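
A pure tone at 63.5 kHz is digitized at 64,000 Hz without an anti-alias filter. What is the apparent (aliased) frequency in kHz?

Nyquist = 64,000/2 = 32,000 Hz; 63,500 Hz exceeds it.
Alias = |63,500 − 1×64,000| = |63,500 − 64,000| = 500 Hz = 0.5 kHz.

0.5 kHz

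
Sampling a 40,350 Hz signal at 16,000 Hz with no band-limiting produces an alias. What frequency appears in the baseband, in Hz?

Nyquist = 16,000/2 = 8,000 Hz; 40,350 Hz exceeds it.
Alias = |40,350 − 3×16,000| = |40,350 − 48,000| = 7,650 Hz.

7,650 Hz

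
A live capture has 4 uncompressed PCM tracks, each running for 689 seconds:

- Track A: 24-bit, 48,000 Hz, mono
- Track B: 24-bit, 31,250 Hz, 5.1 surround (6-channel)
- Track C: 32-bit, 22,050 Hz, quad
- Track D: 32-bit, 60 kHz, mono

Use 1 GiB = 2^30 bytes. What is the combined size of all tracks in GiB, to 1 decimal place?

0.8 GiB

Track A: 48,000 × 689 × 3 × 1 = 99,216,000 bytes.
Track B: 31,250 × 689 × 3 × 6 = 387,562,500 bytes.
Track C: 22,050 × 689 × 4 × 4 = 243,079,200 bytes.
Track D: 60,000 × 689 × 4 × 1 = 165,360,000 bytes.
Total = 895,217,700 bytes = 0.8 GiB.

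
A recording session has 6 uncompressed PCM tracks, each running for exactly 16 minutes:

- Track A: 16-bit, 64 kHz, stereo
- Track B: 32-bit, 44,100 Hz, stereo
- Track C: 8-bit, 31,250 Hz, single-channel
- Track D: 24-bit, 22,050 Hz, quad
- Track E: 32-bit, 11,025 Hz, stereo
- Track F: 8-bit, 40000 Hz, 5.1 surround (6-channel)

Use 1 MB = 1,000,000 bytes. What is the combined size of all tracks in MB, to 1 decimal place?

1183.5 MB

exactly 16 minutes = 960 s.
Track A: 64,000 × 960 × 2 × 2 = 245,760,000 bytes.
Track B: 44,100 × 960 × 4 × 2 = 338,688,000 bytes.
Track C: 31,250 × 960 × 1 × 1 = 30,000,000 bytes.
Track D: 22,050 × 960 × 3 × 4 = 254,016,000 bytes.
Track E: 11,025 × 960 × 4 × 2 = 84,672,000 bytes.
Track F: 40,000 × 960 × 1 × 6 = 230,400,000 bytes.
Total = 1,183,536,000 bytes = 1183.5 MB.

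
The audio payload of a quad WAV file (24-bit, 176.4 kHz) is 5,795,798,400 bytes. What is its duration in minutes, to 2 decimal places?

45.63 minutes

Byte rate = 176,400 × 3 × 4 = 2,116,800 bytes/s.
Duration = 5,795,798,400 / 2,116,800 = 2,738 s.
2,738 s / 60 = 45.63 minutes.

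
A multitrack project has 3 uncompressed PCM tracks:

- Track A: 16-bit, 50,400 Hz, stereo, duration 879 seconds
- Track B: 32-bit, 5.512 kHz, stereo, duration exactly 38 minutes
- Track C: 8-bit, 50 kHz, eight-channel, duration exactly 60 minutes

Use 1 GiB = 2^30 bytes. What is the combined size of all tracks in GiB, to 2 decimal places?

1.60 GiB

Track A: 50,400 × 879 × 2 × 2 = 177,206,400 bytes.
Track B: exactly 38 minutes = 2,280 s; 5,512 × 2,280 × 4 × 2 = 100,538,880 bytes.
Track C: exactly 60 minutes = 3,600 s; 50,000 × 3,600 × 1 × 8 = 1,440,000,000 bytes.
Total = 1,717,745,280 bytes = 1.60 GiB.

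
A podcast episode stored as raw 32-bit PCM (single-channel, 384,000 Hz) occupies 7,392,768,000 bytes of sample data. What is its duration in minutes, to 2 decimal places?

Byte rate = 384,000 × 4 × 1 = 1,536,000 bytes/s.
Duration = 7,392,768,000 / 1,536,000 = 4,813 s.
4,813 s / 60 = 80.22 minutes.

80.22 minutes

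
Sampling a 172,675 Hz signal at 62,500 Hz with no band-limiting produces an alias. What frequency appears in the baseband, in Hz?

Nyquist = 62,500/2 = 31,250 Hz; 172,675 Hz exceeds it.
Alias = |172,675 − 3×62,500| = |172,675 − 187,500| = 14,825 Hz.

14,825 Hz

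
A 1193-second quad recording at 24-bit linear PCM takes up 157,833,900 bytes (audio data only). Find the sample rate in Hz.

Bytes = sample_rate × seconds × bytes_per_sample × channels.
sample_rate = 157,833,900 / (1,193 × 3 × 4) = 157,833,900 / 14,316 = 11,025 Hz.

11,025 Hz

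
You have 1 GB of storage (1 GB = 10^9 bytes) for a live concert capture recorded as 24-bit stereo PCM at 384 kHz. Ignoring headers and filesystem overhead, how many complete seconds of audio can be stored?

Uncompressed byte rate = 384,000 × 3 × 2 = 2,304,000 bytes/s.
Capacity = 1 × 1,000,000,000 = 1,000,000,000 bytes.
1,000,000,000 / 2,304,000 ≈ 434.03 s → 434 seconds.

434 seconds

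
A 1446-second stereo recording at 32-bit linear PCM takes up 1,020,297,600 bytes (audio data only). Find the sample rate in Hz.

Bytes = sample_rate × seconds × bytes_per_sample × channels.
sample_rate = 1,020,297,600 / (1,446 × 4 × 2) = 1,020,297,600 / 11,568 = 88,200 Hz.

88,200 Hz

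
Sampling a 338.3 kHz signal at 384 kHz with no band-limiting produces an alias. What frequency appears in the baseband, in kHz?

Nyquist = 384,000/2 = 192,000 Hz; 338,300 Hz exceeds it.
Alias = |338,300 − 1×384,000| = |338,300 − 384,000| = 45,700 Hz = 45.7 kHz.

45.7 kHz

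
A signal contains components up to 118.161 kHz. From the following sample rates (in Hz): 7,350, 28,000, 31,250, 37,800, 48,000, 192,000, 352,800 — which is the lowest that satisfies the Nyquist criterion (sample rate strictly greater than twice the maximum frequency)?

352,800 Hz

Need sample rate > 2 × 118,161 = 236,322 Hz.
Lowest listed rate above 236,322 Hz is 352,800 Hz.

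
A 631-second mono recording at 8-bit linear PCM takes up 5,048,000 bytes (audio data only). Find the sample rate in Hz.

8,000 Hz

Bytes = sample_rate × seconds × bytes_per_sample × channels.
sample_rate = 5,048,000 / (631 × 1 × 1) = 5,048,000 / 631 = 8,000 Hz.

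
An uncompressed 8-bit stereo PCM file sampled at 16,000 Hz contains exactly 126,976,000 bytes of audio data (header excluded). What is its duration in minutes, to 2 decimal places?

66.13 minutes

Byte rate = 16,000 × 1 × 2 = 32,000 bytes/s.
Duration = 126,976,000 / 32,000 = 3,968 s.
3,968 s / 60 = 66.13 minutes.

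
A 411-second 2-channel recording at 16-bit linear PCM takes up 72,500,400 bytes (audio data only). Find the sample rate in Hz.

Bytes = sample_rate × seconds × bytes_per_sample × channels.
sample_rate = 72,500,400 / (411 × 2 × 2) = 72,500,400 / 1,644 = 44,100 Hz.

44,100 Hz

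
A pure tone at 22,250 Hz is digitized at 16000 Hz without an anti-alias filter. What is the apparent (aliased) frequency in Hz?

Nyquist = 16,000/2 = 8,000 Hz; 22,250 Hz exceeds it.
Alias = |22,250 − 1×16,000| = |22,250 − 16,000| = 6,250 Hz.

6,250 Hz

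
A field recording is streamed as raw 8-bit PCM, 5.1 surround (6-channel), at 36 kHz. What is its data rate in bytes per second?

216,000 bytes/s

Bit rate = 36,000 × 8 × 6 = 1,728,000 bits/s.
1,728,000 / 8 = 216,000 bytes/s.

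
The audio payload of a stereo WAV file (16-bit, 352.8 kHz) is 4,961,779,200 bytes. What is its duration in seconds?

Byte rate = 352,800 × 2 × 2 = 1,411,200 bytes/s.
Duration = 4,961,779,200 / 1,411,200 = 3,516 s.

3,516 seconds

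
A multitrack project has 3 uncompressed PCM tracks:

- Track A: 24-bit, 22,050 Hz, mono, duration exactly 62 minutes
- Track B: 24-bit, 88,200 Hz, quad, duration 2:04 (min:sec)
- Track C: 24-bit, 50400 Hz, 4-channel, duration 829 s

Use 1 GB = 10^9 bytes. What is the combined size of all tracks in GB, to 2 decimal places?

Track A: exactly 62 minutes = 3,720 s; 22,050 × 3,720 × 3 × 1 = 246,078,000 bytes.
Track B: 2:04 (min:sec) = 124 s; 88,200 × 124 × 3 × 4 = 131,241,600 bytes.
Track C: 50,400 × 829 × 3 × 4 = 501,379,200 bytes.
Total = 878,698,800 bytes = 0.88 GB.

0.88 GB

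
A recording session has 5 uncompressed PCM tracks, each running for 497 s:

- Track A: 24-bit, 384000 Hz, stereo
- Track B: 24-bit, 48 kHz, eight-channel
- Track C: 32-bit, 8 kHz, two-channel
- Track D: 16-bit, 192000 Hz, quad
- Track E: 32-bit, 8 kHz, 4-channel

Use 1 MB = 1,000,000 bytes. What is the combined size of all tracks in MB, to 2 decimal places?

Track A: 384,000 × 497 × 3 × 2 = 1,145,088,000 bytes.
Track B: 48,000 × 497 × 3 × 8 = 572,544,000 bytes.
Track C: 8,000 × 497 × 4 × 2 = 31,808,000 bytes.
Track D: 192,000 × 497 × 2 × 4 = 763,392,000 bytes.
Track E: 8,000 × 497 × 4 × 4 = 63,616,000 bytes.
Total = 2,576,448,000 bytes = 2576.45 MB.

2576.45 MB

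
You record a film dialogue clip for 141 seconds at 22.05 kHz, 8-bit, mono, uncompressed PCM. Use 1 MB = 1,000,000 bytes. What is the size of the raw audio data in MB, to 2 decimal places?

3.11 MB

Bytes = 22,050 samples/s × 141 s × 1 bytes/sample × 1 ch = 3,109,050 bytes.
3,109,050 / 1,000,000 = 3.11 MB.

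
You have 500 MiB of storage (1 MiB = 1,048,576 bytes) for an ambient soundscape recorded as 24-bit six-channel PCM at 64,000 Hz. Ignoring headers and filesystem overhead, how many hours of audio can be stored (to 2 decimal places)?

0.13 hours

Uncompressed byte rate = 64,000 × 3 × 6 = 1,152,000 bytes/s.
Capacity = 500 × 1,048,576 = 524,288,000 bytes.
524,288,000 / 1,152,000 ≈ 455.11 s → 0.13 hours.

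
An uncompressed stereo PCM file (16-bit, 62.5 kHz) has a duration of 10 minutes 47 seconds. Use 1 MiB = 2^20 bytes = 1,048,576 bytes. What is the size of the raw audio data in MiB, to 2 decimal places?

154.26 MiB

Duration = 10 minutes 47 seconds = 647 s.
Bytes = 62,500 samples/s × 647 s × 2 bytes/sample × 2 ch = 161,750,000 bytes.
161,750,000 / 1,048,576 = 154.26 MiB.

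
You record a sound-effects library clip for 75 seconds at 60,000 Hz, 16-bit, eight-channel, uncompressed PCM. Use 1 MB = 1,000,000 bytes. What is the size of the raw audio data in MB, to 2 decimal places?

72.00 MB

Bytes = 60,000 samples/s × 75 s × 2 bytes/sample × 8 ch = 72,000,000 bytes.
72,000,000 / 1,000,000 = 72.00 MB.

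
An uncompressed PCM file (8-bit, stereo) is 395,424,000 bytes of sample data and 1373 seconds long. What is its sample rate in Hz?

144,000 Hz

Bytes = sample_rate × seconds × bytes_per_sample × channels.
sample_rate = 395,424,000 / (1,373 × 1 × 2) = 395,424,000 / 2,746 = 144,000 Hz.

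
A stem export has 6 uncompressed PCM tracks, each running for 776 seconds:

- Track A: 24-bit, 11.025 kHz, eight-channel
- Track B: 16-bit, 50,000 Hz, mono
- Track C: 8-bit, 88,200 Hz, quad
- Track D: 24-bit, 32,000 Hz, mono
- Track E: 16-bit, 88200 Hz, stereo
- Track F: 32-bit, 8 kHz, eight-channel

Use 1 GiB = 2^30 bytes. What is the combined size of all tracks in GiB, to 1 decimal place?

1.0 GiB

Track A: 11,025 × 776 × 3 × 8 = 205,329,600 bytes.
Track B: 50,000 × 776 × 2 × 1 = 77,600,000 bytes.
Track C: 88,200 × 776 × 1 × 4 = 273,772,800 bytes.
Track D: 32,000 × 776 × 3 × 1 = 74,496,000 bytes.
Track E: 88,200 × 776 × 2 × 2 = 273,772,800 bytes.
Track F: 8,000 × 776 × 4 × 8 = 198,656,000 bytes.
Total = 1,103,627,200 bytes = 1.0 GiB.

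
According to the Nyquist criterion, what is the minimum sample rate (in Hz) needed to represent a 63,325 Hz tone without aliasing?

126,650 Hz

Minimum sample rate = 2 × 63,325 Hz = 126,650 Hz.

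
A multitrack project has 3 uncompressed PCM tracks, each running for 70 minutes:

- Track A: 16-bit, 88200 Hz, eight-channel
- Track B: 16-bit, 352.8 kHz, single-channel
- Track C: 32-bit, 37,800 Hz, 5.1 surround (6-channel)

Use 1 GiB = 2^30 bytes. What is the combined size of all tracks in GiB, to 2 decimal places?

11.83 GiB

70 minutes = 4,200 s.
Track A: 88,200 × 4,200 × 2 × 8 = 5,927,040,000 bytes.
Track B: 352,800 × 4,200 × 2 × 1 = 2,963,520,000 bytes.
Track C: 37,800 × 4,200 × 4 × 6 = 3,810,240,000 bytes.
Total = 12,700,800,000 bytes = 11.83 GiB.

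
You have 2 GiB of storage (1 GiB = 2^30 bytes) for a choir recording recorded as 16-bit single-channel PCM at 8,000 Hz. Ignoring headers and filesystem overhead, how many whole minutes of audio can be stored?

Uncompressed byte rate = 8,000 × 2 × 1 = 16,000 bytes/s.
Capacity = 2 × 1,073,741,824 = 2,147,483,648 bytes.
2,147,483,648 / 16,000 ≈ 134217.73 s → 2,236 minutes.

2,236 minutes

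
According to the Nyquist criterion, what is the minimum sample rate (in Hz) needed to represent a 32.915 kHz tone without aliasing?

65,830 Hz

Minimum sample rate = 2 × 32,915 Hz = 65,830 Hz.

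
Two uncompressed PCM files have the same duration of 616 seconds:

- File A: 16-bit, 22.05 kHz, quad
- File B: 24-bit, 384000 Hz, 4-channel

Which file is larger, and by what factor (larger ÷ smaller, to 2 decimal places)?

File B, by a factor of 26.12

File A: 22,050 × 2 × 4 = 176,400 bytes/s.
File B: 384,000 × 3 × 4 = 4,608,000 bytes/s.
File B is larger; ratio = 2,838,528,000 / 108,662,400 = 26.12.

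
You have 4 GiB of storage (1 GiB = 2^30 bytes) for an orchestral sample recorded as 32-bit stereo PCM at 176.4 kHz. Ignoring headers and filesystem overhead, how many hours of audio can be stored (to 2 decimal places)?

Uncompressed byte rate = 176,400 × 4 × 2 = 1,411,200 bytes/s.
Capacity = 4 × 1,073,741,824 = 4,294,967,296 bytes.
4,294,967,296 / 1,411,200 ≈ 3043.49 s → 0.85 hours.

0.85 hours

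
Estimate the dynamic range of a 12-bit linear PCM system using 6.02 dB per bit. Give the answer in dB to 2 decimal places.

72.24 dB

12 × 6.02 = 72.24 dB.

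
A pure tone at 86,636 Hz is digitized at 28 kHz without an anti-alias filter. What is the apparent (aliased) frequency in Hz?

Nyquist = 28,000/2 = 14,000 Hz; 86,636 Hz exceeds it.
Alias = |86,636 − 3×28,000| = |86,636 − 84,000| = 2,636 Hz.

2,636 Hz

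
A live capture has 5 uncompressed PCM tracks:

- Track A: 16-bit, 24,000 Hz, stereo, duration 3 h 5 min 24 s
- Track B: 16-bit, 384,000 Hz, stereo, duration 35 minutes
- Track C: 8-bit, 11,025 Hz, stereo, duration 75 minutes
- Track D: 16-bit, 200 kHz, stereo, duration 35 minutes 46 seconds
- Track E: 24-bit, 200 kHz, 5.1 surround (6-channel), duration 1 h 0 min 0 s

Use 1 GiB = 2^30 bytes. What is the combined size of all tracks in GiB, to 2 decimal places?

17.76 GiB

Track A: 3 h 5 min 24 s = 11,124 s; 24,000 × 11,124 × 2 × 2 = 1,067,904,000 bytes.
Track B: 35 minutes = 2,100 s; 384,000 × 2,100 × 2 × 2 = 3,225,600,000 bytes.
Track C: 75 minutes = 4,500 s; 11,025 × 4,500 × 1 × 2 = 99,225,000 bytes.
Track D: 35 minutes 46 seconds = 2,146 s; 200,000 × 2,146 × 2 × 2 = 1,716,800,000 bytes.
Track E: 1 h 0 min 0 s = 3,600 s; 200,000 × 3,600 × 3 × 6 = 12,960,000,000 bytes.
Total = 19,069,529,000 bytes = 17.76 GiB.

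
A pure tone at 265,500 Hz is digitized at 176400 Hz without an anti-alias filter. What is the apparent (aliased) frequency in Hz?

87,300 Hz

Nyquist = 176,400/2 = 88,200 Hz; 265,500 Hz exceeds it.
Alias = |265,500 − 2×176,400| = |265,500 − 352,800| = 87,300 Hz.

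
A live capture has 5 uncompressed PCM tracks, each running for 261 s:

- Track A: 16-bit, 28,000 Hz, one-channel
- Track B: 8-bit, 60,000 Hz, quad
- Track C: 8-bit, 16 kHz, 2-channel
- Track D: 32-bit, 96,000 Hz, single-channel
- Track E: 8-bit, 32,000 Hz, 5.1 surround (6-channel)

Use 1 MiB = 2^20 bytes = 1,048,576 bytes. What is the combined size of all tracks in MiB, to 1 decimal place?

225.0 MiB

Track A: 28,000 × 261 × 2 × 1 = 14,616,000 bytes.
Track B: 60,000 × 261 × 1 × 4 = 62,640,000 bytes.
Track C: 16,000 × 261 × 1 × 2 = 8,352,000 bytes.
Track D: 96,000 × 261 × 4 × 1 = 100,224,000 bytes.
Track E: 32,000 × 261 × 1 × 6 = 50,112,000 bytes.
Total = 235,944,000 bytes = 225.0 MiB.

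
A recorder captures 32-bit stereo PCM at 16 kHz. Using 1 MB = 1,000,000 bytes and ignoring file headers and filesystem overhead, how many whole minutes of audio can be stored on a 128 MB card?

16 minutes

Uncompressed byte rate = 16,000 × 4 × 2 = 128,000 bytes/s.
Capacity = 128 × 1,000,000 = 128,000,000 bytes.
128,000,000 / 128,000 ≈ 1000 s → 16 minutes.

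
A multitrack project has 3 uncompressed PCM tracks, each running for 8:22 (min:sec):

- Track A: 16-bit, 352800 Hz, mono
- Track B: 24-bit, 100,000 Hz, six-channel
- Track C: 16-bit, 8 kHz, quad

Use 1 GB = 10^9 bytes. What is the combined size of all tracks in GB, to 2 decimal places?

8:22 (min:sec) = 502 s.
Track A: 352,800 × 502 × 2 × 1 = 354,211,200 bytes.
Track B: 100,000 × 502 × 3 × 6 = 903,600,000 bytes.
Track C: 8,000 × 502 × 2 × 4 = 32,128,000 bytes.
Total = 1,289,939,200 bytes = 1.29 GB.

1.29 GB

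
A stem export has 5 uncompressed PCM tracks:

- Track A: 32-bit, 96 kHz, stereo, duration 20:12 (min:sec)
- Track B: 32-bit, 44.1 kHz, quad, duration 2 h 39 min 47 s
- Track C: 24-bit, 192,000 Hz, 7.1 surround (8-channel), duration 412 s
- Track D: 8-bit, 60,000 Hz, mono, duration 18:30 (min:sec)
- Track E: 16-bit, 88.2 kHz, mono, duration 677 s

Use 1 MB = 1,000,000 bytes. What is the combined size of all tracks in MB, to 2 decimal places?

9779.92 MB

Track A: 20:12 (min:sec) = 1,212 s; 96,000 × 1,212 × 4 × 2 = 930,816,000 bytes.
Track B: 2 h 39 min 47 s = 9,587 s; 44,100 × 9,587 × 4 × 4 = 6,764,587,200 bytes.
Track C: 192,000 × 412 × 3 × 8 = 1,898,496,000 bytes.
Track D: 18:30 (min:sec) = 1,110 s; 60,000 × 1,110 × 1 × 1 = 66,600,000 bytes.
Track E: 88,200 × 677 × 2 × 1 = 119,422,800 bytes.
Total = 9,779,922,000 bytes = 9779.92 MB.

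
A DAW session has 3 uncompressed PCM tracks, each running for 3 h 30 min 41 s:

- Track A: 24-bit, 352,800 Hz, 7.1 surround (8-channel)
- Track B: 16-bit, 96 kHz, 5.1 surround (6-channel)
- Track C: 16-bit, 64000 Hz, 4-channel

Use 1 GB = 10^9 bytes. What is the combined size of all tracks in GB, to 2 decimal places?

3 h 30 min 41 s = 12,641 s.
Track A: 352,800 × 12,641 × 3 × 8 = 107,033,875,200 bytes.
Track B: 96,000 × 12,641 × 2 × 6 = 14,562,432,000 bytes.
Track C: 64,000 × 12,641 × 2 × 4 = 6,472,192,000 bytes.
Total = 128,068,499,200 bytes = 128.07 GB.

128.07 GB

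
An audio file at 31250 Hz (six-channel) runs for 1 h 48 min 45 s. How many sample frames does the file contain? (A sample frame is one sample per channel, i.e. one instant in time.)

1 h 48 min 45 s = 6,525 s.
31,250 samples/s × 6,525 s = 203,906,250 frames.

203,906,250 sample frames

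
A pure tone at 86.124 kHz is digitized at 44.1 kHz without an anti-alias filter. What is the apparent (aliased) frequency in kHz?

2.076 kHz

Nyquist = 44,100/2 = 22,050 Hz; 86,124 Hz exceeds it.
Alias = |86,124 − 2×44,100| = |86,124 − 88,200| = 2,076 Hz = 2.076 kHz.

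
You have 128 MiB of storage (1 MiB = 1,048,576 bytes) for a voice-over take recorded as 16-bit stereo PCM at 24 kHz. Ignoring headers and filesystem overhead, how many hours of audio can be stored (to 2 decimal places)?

Uncompressed byte rate = 24,000 × 2 × 2 = 96,000 bytes/s.
Capacity = 128 × 1,048,576 = 134,217,728 bytes.
134,217,728 / 96,000 ≈ 1398.1 s → 0.39 hours.

0.39 hours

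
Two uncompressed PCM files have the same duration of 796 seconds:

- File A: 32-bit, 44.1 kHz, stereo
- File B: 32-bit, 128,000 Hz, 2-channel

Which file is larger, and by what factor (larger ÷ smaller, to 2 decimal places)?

File A: 44,100 × 4 × 2 = 352,800 bytes/s.
File B: 128,000 × 4 × 2 = 1,024,000 bytes/s.
File B is larger; ratio = 815,104,000 / 280,828,800 = 2.90.

File B, by a factor of 2.90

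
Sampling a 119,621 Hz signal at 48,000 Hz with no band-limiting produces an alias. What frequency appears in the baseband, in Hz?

Nyquist = 48,000/2 = 24,000 Hz; 119,621 Hz exceeds it.
Alias = |119,621 − 2×48,000| = |119,621 − 96,000| = 23,621 Hz.

23,621 Hz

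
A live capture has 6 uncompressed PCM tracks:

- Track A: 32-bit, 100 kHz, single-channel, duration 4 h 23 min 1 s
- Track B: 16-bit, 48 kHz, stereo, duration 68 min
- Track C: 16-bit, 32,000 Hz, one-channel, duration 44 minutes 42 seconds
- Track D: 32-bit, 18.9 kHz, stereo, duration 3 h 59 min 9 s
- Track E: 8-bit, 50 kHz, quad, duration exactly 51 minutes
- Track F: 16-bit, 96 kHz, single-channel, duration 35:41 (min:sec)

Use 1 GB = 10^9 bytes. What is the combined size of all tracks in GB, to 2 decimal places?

10.46 GB

Track A: 4 h 23 min 1 s = 15,781 s; 100,000 × 15,781 × 4 × 1 = 6,312,400,000 bytes.
Track B: 68 min = 4,080 s; 48,000 × 4,080 × 2 × 2 = 783,360,000 bytes.
Track C: 44 minutes 42 seconds = 2,682 s; 32,000 × 2,682 × 2 × 1 = 171,648,000 bytes.
Track D: 3 h 59 min 9 s = 14,349 s; 18,900 × 14,349 × 4 × 2 = 2,169,568,800 bytes.
Track E: exactly 51 minutes = 3,060 s; 50,000 × 3,060 × 1 × 4 = 612,000,000 bytes.
Track F: 35:41 (min:sec) = 2,141 s; 96,000 × 2,141 × 2 × 1 = 411,072,000 bytes.
Total = 10,460,048,800 bytes = 10.46 GB.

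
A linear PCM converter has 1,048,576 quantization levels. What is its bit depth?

20 bits

log2(1,048,576) = 20.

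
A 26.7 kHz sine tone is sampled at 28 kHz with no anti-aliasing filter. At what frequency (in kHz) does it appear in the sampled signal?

1.3 kHz

Nyquist = 28,000/2 = 14,000 Hz; 26,700 Hz exceeds it.
Alias = |26,700 − 1×28,000| = |26,700 − 28,000| = 1,300 Hz = 1.3 kHz.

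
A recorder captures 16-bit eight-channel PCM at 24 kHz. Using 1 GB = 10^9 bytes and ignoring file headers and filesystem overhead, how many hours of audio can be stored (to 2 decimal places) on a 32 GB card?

23.15 hours

Uncompressed byte rate = 24,000 × 2 × 8 = 384,000 bytes/s.
Capacity = 32 × 1,000,000,000 = 32,000,000,000 bytes.
32,000,000,000 / 384,000 ≈ 83333.33 s → 23.15 hours.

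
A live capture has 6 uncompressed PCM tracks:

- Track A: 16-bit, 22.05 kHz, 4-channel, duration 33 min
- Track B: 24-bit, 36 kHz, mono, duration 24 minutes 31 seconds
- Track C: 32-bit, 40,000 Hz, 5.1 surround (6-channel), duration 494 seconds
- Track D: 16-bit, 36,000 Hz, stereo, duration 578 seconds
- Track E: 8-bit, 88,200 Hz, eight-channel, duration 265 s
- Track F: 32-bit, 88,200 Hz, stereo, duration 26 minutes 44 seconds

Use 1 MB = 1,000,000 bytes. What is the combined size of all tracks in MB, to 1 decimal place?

Track A: 33 min = 1,980 s; 22,050 × 1,980 × 2 × 4 = 349,272,000 bytes.
Track B: 24 minutes 31 seconds = 1,471 s; 36,000 × 1,471 × 3 × 1 = 158,868,000 bytes.
Track C: 40,000 × 494 × 4 × 6 = 474,240,000 bytes.
Track D: 36,000 × 578 × 2 × 2 = 83,232,000 bytes.
Track E: 88,200 × 265 × 1 × 8 = 186,984,000 bytes.
Track F: 26 minutes 44 seconds = 1,604 s; 88,200 × 1,604 × 4 × 2 = 1,131,782,400 bytes.
Total = 2,384,378,400 bytes = 2384.4 MB.

2384.4 MB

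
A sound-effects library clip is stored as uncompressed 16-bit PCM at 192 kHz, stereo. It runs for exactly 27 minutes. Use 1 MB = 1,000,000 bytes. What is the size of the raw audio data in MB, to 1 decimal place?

1244.2 MB

Duration = exactly 27 minutes = 1,620 s.
Bytes = 192,000 samples/s × 1,620 s × 2 bytes/sample × 2 ch = 1,244,160,000 bytes.
1,244,160,000 / 1,000,000 = 1244.2 MB.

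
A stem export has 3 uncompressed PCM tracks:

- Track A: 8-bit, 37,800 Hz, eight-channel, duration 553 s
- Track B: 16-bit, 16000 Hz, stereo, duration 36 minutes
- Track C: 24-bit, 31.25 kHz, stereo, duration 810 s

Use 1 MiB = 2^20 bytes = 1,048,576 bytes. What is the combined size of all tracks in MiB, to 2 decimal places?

436.16 MiB

Track A: 37,800 × 553 × 1 × 8 = 167,227,200 bytes.
Track B: 36 minutes = 2,160 s; 16,000 × 2,160 × 2 × 2 = 138,240,000 bytes.
Track C: 31,250 × 810 × 3 × 2 = 151,875,000 bytes.
Total = 457,342,200 bytes = 436.16 MiB.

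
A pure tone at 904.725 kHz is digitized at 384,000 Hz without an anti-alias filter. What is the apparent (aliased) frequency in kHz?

136.725 kHz

Nyquist = 384,000/2 = 192,000 Hz; 904,725 Hz exceeds it.
Alias = |904,725 − 2×384,000| = |904,725 − 768,000| = 136,725 Hz = 136.725 kHz.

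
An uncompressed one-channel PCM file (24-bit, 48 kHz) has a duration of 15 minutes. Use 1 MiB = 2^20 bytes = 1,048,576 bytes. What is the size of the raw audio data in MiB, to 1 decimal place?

Duration = 15 minutes = 900 s.
Bytes = 48,000 samples/s × 900 s × 3 bytes/sample × 1 ch = 129,600,000 bytes.
129,600,000 / 1,048,576 = 123.6 MiB.

123.6 MiB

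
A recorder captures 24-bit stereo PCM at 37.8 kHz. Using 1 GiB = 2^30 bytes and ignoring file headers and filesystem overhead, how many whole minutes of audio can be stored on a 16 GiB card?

1,262 minutes

Uncompressed byte rate = 37,800 × 3 × 2 = 226,800 bytes/s.
Capacity = 16 × 1,073,741,824 = 17,179,869,184 bytes.
17,179,869,184 / 226,800 ≈ 75748.98 s → 1,262 minutes.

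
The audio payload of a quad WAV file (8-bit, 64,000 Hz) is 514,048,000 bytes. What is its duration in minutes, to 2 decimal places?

33.47 minutes

Byte rate = 64,000 × 1 × 4 = 256,000 bytes/s.
Duration = 514,048,000 / 256,000 = 2,008 s.
2,008 s / 60 = 33.47 minutes.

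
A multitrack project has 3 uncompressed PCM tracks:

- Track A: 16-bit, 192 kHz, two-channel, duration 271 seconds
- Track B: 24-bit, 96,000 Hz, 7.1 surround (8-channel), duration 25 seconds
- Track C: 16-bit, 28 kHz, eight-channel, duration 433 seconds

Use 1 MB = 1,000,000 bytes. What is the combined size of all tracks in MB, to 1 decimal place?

Track A: 192,000 × 271 × 2 × 2 = 208,128,000 bytes.
Track B: 96,000 × 25 × 3 × 8 = 57,600,000 bytes.
Track C: 28,000 × 433 × 2 × 8 = 193,984,000 bytes.
Total = 459,712,000 bytes = 459.7 MB.

459.7 MB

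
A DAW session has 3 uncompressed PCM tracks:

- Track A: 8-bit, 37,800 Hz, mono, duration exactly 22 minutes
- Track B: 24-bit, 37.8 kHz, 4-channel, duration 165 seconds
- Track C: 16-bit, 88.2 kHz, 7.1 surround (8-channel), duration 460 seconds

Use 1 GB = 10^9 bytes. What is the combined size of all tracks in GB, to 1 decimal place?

0.8 GB

Track A: exactly 22 minutes = 1,320 s; 37,800 × 1,320 × 1 × 1 = 49,896,000 bytes.
Track B: 37,800 × 165 × 3 × 4 = 74,844,000 bytes.
Track C: 88,200 × 460 × 2 × 8 = 649,152,000 bytes.
Total = 773,892,000 bytes = 0.8 GB.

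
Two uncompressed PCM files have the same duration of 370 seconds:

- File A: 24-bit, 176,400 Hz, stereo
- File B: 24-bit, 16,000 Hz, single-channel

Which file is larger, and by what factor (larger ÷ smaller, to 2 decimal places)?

File A, by a factor of 22.05

File A: 176,400 × 3 × 2 = 1,058,400 bytes/s.
File B: 16,000 × 3 × 1 = 48,000 bytes/s.
File A is larger; ratio = 391,608,000 / 17,760,000 = 22.05.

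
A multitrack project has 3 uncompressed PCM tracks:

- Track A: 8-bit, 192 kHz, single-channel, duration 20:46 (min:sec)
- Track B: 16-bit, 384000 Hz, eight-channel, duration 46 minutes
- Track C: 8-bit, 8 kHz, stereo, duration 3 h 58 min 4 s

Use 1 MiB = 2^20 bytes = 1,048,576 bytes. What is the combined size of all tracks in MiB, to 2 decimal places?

Track A: 20:46 (min:sec) = 1,246 s; 192,000 × 1,246 × 1 × 1 = 239,232,000 bytes.
Track B: 46 minutes = 2,760 s; 384,000 × 2,760 × 2 × 8 = 16,957,440,000 bytes.
Track C: 3 h 58 min 4 s = 14,284 s; 8,000 × 14,284 × 1 × 2 = 228,544,000 bytes.
Total = 17,425,216,000 bytes = 16617.98 MiB.

16617.98 MiB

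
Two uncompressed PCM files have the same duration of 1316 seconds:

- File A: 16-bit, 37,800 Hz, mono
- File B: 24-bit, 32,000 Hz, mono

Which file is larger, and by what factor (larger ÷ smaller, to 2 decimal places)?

File B, by a factor of 1.27

File A: 37,800 × 2 × 1 = 75,600 bytes/s.
File B: 32,000 × 3 × 1 = 96,000 bytes/s.
File B is larger; ratio = 126,336,000 / 99,489,600 = 1.27.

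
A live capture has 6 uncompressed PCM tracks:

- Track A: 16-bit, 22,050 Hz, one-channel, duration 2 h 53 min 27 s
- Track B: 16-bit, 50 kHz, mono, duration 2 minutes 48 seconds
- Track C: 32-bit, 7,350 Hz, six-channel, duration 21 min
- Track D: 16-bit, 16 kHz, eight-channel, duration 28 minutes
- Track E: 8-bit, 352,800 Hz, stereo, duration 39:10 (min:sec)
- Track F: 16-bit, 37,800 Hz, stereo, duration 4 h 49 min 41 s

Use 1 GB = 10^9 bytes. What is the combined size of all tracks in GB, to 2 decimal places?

5.41 GB

Track A: 2 h 53 min 27 s = 10,407 s; 22,050 × 10,407 × 2 × 1 = 458,948,700 bytes.
Track B: 2 minutes 48 seconds = 168 s; 50,000 × 168 × 2 × 1 = 16,800,000 bytes.
Track C: 21 min = 1,260 s; 7,350 × 1,260 × 4 × 6 = 222,264,000 bytes.
Track D: 28 minutes = 1,680 s; 16,000 × 1,680 × 2 × 8 = 430,080,000 bytes.
Track E: 39:10 (min:sec) = 2,350 s; 352,800 × 2,350 × 1 × 2 = 1,658,160,000 bytes.
Track F: 4 h 49 min 41 s = 17,381 s; 37,800 × 17,381 × 2 × 2 = 2,628,007,200 bytes.
Total = 5,414,259,900 bytes = 5.41 GB.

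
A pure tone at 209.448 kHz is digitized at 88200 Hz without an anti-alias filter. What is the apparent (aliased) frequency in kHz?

Nyquist = 88,200/2 = 44,100 Hz; 209,448 Hz exceeds it.
Alias = |209,448 − 2×88,200| = |209,448 − 176,400| = 33,048 Hz = 33.048 kHz.

33.048 kHz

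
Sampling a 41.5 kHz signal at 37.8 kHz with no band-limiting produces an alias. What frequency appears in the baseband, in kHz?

3.7 kHz

Nyquist = 37,800/2 = 18,900 Hz; 41,500 Hz exceeds it.
Alias = |41,500 − 1×37,800| = |41,500 − 37,800| = 3,700 Hz = 3.7 kHz.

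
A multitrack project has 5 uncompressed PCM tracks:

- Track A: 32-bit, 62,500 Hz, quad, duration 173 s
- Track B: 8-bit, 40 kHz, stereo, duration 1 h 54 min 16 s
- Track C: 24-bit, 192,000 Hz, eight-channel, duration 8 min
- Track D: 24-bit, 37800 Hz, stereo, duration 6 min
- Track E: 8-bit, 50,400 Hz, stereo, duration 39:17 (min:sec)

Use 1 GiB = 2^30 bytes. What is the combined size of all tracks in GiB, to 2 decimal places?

3.03 GiB

Track A: 62,500 × 173 × 4 × 4 = 173,000,000 bytes.
Track B: 1 h 54 min 16 s = 6,856 s; 40,000 × 6,856 × 1 × 2 = 548,480,000 bytes.
Track C: 8 min = 480 s; 192,000 × 480 × 3 × 8 = 2,211,840,000 bytes.
Track D: 6 min = 360 s; 37,800 × 360 × 3 × 2 = 81,648,000 bytes.
Track E: 39:17 (min:sec) = 2,357 s; 50,400 × 2,357 × 1 × 2 = 237,585,600 bytes.
Total = 3,252,553,600 bytes = 3.03 GiB.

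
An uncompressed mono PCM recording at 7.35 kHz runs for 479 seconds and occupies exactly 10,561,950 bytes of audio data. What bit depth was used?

24 bits

Bytes per sample = 10,561,950 / (7,350 × 479 × 1) = 10,561,950 / 3,520,650 = 3.
Bit depth = 3 × 8 = 24 bits.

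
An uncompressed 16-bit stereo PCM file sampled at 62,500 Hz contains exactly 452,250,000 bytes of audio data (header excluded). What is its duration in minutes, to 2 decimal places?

30.15 minutes

Byte rate = 62,500 × 2 × 2 = 250,000 bytes/s.
Duration = 452,250,000 / 250,000 = 1,809 s.
1,809 s / 60 = 30.15 minutes.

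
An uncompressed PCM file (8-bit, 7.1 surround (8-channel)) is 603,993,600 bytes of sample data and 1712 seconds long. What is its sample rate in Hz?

Bytes = sample_rate × seconds × bytes_per_sample × channels.
sample_rate = 603,993,600 / (1,712 × 1 × 8) = 603,993,600 / 13,696 = 44,100 Hz.

44,100 Hz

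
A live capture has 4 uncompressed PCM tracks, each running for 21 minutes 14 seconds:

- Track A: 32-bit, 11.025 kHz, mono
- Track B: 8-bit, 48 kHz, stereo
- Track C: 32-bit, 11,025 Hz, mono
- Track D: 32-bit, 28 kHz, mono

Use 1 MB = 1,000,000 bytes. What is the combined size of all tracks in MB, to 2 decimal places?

377.36 MB

21 minutes 14 seconds = 1,274 s.
Track A: 11,025 × 1,274 × 4 × 1 = 56,183,400 bytes.
Track B: 48,000 × 1,274 × 1 × 2 = 122,304,000 bytes.
Track C: 11,025 × 1,274 × 4 × 1 = 56,183,400 bytes.
Track D: 28,000 × 1,274 × 4 × 1 = 142,688,000 bytes.
Total = 377,358,800 bytes = 377.36 MB.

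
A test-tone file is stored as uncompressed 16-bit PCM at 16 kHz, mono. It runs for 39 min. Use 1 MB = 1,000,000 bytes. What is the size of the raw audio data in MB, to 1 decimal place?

Duration = 39 min = 2,340 s.
Bytes = 16,000 samples/s × 2,340 s × 2 bytes/sample × 1 ch = 74,880,000 bytes.
74,880,000 / 1,000,000 = 74.9 MB.

74.9 MB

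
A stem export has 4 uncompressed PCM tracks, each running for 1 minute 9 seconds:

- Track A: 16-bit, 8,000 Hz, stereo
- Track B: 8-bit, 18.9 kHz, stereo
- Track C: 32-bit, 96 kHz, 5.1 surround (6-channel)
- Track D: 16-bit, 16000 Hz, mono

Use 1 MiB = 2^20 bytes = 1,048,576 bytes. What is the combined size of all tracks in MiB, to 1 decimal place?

1 minute 9 seconds = 69 s.
Track A: 8,000 × 69 × 2 × 2 = 2,208,000 bytes.
Track B: 18,900 × 69 × 1 × 2 = 2,608,200 bytes.
Track C: 96,000 × 69 × 4 × 6 = 158,976,000 bytes.
Track D: 16,000 × 69 × 2 × 1 = 2,208,000 bytes.
Total = 166,000,200 bytes = 158.3 MiB.

158.3 MiB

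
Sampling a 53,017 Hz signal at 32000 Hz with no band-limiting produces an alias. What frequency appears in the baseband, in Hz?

Nyquist = 32,000/2 = 16,000 Hz; 53,017 Hz exceeds it.
Alias = |53,017 − 2×32,000| = |53,017 − 64,000| = 10,983 Hz.

10,983 Hz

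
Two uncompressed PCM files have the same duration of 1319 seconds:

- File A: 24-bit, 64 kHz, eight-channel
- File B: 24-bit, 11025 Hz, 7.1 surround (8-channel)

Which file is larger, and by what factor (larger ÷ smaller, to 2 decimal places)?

File A: 64,000 × 3 × 8 = 1,536,000 bytes/s.
File B: 11,025 × 3 × 8 = 264,600 bytes/s.
File A is larger; ratio = 2,025,984,000 / 349,007,400 = 5.80.

File A, by a factor of 5.80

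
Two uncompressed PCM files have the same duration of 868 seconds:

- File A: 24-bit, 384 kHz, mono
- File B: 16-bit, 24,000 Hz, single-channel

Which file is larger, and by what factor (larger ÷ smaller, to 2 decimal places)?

File A, by a factor of 24.00

File A: 384,000 × 3 × 1 = 1,152,000 bytes/s.
File B: 24,000 × 2 × 1 = 48,000 bytes/s.
File A is larger; ratio = 999,936,000 / 41,664,000 = 24.00.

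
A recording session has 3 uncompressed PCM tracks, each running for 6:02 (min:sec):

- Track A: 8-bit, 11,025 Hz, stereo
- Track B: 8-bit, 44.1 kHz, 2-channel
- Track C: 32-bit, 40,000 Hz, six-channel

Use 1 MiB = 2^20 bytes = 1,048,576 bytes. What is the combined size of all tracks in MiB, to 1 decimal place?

369.5 MiB

6:02 (min:sec) = 362 s.
Track A: 11,025 × 362 × 1 × 2 = 7,982,100 bytes.
Track B: 44,100 × 362 × 1 × 2 = 31,928,400 bytes.
Track C: 40,000 × 362 × 4 × 6 = 347,520,000 bytes.
Total = 387,430,500 bytes = 369.5 MiB.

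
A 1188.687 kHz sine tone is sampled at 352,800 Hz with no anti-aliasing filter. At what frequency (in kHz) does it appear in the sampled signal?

Nyquist = 352,800/2 = 176,400 Hz; 1,188,687 Hz exceeds it.
Alias = |1,188,687 − 3×352,800| = |1,188,687 − 1,058,400| = 130,287 Hz = 130.287 kHz.

130.287 kHz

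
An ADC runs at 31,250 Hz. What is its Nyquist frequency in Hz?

15,625 Hz

Nyquist frequency = sample rate / 2 = 31,250 / 2 = 15,625 Hz.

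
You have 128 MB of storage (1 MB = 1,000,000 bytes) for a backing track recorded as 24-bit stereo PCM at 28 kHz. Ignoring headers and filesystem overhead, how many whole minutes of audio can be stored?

Uncompressed byte rate = 28,000 × 3 × 2 = 168,000 bytes/s.
Capacity = 128 × 1,000,000 = 128,000,000 bytes.
128,000,000 / 168,000 ≈ 761.9 s → 12 minutes.

12 minutes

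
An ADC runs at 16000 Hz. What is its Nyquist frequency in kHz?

8 kHz

Nyquist frequency = sample rate / 2 = 16,000 / 2 = 8 kHz.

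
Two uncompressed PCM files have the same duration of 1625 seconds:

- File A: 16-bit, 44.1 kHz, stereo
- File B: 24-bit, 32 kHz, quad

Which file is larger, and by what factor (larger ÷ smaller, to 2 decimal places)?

File B, by a factor of 2.18

File A: 44,100 × 2 × 2 = 176,400 bytes/s.
File B: 32,000 × 3 × 4 = 384,000 bytes/s.
File B is larger; ratio = 624,000,000 / 286,650,000 = 2.18.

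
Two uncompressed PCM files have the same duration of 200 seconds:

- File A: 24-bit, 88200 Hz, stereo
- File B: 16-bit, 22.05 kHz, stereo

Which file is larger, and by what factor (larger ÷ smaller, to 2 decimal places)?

File A, by a factor of 6.00

File A: 88,200 × 3 × 2 = 529,200 bytes/s.
File B: 22,050 × 2 × 2 = 88,200 bytes/s.
File A is larger; ratio = 105,840,000 / 17,640,000 = 6.00.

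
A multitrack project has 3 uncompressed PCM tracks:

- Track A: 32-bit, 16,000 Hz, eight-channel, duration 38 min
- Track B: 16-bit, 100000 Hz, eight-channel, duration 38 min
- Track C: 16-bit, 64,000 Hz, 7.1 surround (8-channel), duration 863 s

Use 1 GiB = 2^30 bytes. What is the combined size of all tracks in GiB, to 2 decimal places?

Track A: 38 min = 2,280 s; 16,000 × 2,280 × 4 × 8 = 1,167,360,000 bytes.
Track B: 38 min = 2,280 s; 100,000 × 2,280 × 2 × 8 = 3,648,000,000 bytes.
Track C: 64,000 × 863 × 2 × 8 = 883,712,000 bytes.
Total = 5,699,072,000 bytes = 5.31 GiB.

5.31 GiB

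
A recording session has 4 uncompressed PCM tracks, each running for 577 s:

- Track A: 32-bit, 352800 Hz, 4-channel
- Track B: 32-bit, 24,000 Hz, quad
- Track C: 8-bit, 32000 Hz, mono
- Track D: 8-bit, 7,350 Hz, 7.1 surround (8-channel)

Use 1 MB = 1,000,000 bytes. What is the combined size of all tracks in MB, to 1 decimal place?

3531.0 MB

Track A: 352,800 × 577 × 4 × 4 = 3,257,049,600 bytes.
Track B: 24,000 × 577 × 4 × 4 = 221,568,000 bytes.
Track C: 32,000 × 577 × 1 × 1 = 18,464,000 bytes.
Track D: 7,350 × 577 × 1 × 8 = 33,927,600 bytes.
Total = 3,531,009,200 bytes = 3531.0 MB.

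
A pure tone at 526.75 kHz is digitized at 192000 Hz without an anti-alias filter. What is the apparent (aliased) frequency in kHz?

Nyquist = 192,000/2 = 96,000 Hz; 526,750 Hz exceeds it.
Alias = |526,750 − 3×192,000| = |526,750 − 576,000| = 49,250 Hz = 49.25 kHz.

49.25 kHz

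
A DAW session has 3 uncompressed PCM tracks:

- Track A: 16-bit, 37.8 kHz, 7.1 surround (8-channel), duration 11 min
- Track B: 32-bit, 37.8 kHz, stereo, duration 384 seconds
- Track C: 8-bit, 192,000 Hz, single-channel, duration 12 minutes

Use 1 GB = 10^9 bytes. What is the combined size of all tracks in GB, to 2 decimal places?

0.65 GB

Track A: 11 min = 660 s; 37,800 × 660 × 2 × 8 = 399,168,000 bytes.
Track B: 37,800 × 384 × 4 × 2 = 116,121,600 bytes.
Track C: 12 minutes = 720 s; 192,000 × 720 × 1 × 1 = 138,240,000 bytes.
Total = 653,529,600 bytes = 0.65 GB.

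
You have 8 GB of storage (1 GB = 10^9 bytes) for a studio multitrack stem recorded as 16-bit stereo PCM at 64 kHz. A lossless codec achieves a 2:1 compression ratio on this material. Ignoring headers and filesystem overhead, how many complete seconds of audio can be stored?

62,500 seconds

Uncompressed byte rate = 64,000 × 2 × 2 = 256,000 bytes/s.
After 2:1 compression, effective rate ≈ 128000 bytes/s.
Capacity = 8 × 1,000,000,000 = 8,000,000,000 bytes.
8,000,000,000 / effective rate ≈ 62500 s → 62,500 seconds.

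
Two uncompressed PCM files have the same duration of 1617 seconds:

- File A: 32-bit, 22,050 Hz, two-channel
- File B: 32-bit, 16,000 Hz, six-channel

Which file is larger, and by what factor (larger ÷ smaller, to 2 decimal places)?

File B, by a factor of 2.18

File A: 22,050 × 4 × 2 = 176,400 bytes/s.
File B: 16,000 × 4 × 6 = 384,000 bytes/s.
File B is larger; ratio = 620,928,000 / 285,238,800 = 2.18.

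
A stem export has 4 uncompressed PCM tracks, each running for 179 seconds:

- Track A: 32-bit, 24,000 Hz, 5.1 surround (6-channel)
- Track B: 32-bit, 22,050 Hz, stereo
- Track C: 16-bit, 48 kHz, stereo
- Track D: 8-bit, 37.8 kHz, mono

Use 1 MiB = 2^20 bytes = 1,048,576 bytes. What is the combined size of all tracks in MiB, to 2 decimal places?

167.67 MiB

Track A: 24,000 × 179 × 4 × 6 = 103,104,000 bytes.
Track B: 22,050 × 179 × 4 × 2 = 31,575,600 bytes.
Track C: 48,000 × 179 × 2 × 2 = 34,368,000 bytes.
Track D: 37,800 × 179 × 1 × 1 = 6,766,200 bytes.
Total = 175,813,800 bytes = 167.67 MiB.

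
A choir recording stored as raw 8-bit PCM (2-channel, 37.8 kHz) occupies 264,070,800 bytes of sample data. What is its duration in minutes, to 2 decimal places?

Byte rate = 37,800 × 1 × 2 = 75,600 bytes/s.
Duration = 264,070,800 / 75,600 = 3,493 s.
3,493 s / 60 = 58.22 minutes.

58.22 minutes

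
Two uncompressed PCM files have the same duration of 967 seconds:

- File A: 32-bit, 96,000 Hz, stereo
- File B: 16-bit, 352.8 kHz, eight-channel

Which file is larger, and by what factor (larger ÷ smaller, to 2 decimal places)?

File A: 96,000 × 4 × 2 = 768,000 bytes/s.
File B: 352,800 × 2 × 8 = 5,644,800 bytes/s.
File B is larger; ratio = 5,458,521,600 / 742,656,000 = 7.35.

File B, by a factor of 7.35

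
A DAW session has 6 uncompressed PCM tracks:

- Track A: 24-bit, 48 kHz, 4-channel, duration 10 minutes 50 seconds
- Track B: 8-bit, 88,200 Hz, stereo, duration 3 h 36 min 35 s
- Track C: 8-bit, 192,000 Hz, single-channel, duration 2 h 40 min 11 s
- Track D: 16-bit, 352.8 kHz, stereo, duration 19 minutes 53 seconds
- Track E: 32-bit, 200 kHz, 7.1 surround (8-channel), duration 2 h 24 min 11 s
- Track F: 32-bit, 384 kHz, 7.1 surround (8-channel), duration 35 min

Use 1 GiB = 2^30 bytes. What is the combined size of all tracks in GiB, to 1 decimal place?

Track A: 10 minutes 50 seconds = 650 s; 48,000 × 650 × 3 × 4 = 374,400,000 bytes.
Track B: 3 h 36 min 35 s = 12,995 s; 88,200 × 12,995 × 1 × 2 = 2,292,318,000 bytes.
Track C: 2 h 40 min 11 s = 9,611 s; 192,000 × 9,611 × 1 × 1 = 1,845,312,000 bytes.
Track D: 19 minutes 53 seconds = 1,193 s; 352,800 × 1,193 × 2 × 2 = 1,683,561,600 bytes.
Track E: 2 h 24 min 11 s = 8,651 s; 200,000 × 8,651 × 4 × 8 = 55,366,400,000 bytes.
Track F: 35 min = 2,100 s; 384,000 × 2,100 × 4 × 8 = 25,804,800,000 bytes.
Total = 87,366,791,600 bytes = 81.4 GiB.

81.4 GiB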